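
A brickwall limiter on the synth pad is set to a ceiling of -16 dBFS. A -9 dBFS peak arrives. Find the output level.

The limiter clamps the peak to its -16 dBFS ceiling.

-16 dBFS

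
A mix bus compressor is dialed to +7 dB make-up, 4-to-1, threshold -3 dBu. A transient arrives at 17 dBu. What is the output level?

9 dBu

The input is 20 dB above the -3 dBu threshold.
4:1 compression reduces that to 20/4 = 5 dB over.
That puts the output at 2 dBu; make-up adds 7 dB, giving 9 dBu.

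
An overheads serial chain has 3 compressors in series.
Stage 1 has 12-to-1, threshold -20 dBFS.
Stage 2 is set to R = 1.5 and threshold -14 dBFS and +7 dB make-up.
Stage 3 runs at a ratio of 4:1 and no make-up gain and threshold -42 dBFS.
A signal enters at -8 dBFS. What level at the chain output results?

Stage 1: 12 dB above -20 dBFS, reduced 12:1 to 1 dB above → -19 dBFS.
Stage 2: -19 dBFS ≤ -14 dBFS, so stage 2 doesn't engage; make-up brings it to -12 dBFS.
Stage 3: -12 dBFS is 30 dB over -42 dBFS; at 4:1 that becomes 7.5 dB over, giving -34.5 dBFS.

-34.5 dBFS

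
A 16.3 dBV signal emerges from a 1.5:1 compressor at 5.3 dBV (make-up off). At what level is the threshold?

Let T be the threshold. Output overshoot = (input overshoot)/R, so 5.3 − T = (16.3 − T)/1.5.
1.5·(5.3 − T) = 16.3 − T → 0.5·T = 7.95 − 16.3 = -8.35.
T = -8.35/0.5 = -16.7 dBV.

-16.7 dBV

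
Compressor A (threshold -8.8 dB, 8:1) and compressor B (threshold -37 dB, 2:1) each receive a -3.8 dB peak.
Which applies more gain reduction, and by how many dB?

A: GR = 5 − 5/8 = 4.375 dB.
B: GR = 33.2 − 33.2/2 = 16.6 dB.
Difference: 12.225 dB in favour of B.

B, by 12.225 dB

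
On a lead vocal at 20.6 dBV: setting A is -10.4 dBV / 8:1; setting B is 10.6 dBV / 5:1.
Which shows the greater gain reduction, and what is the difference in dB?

A: GR = 31 − 31/8 = 27.125 dB.
B: GR = 10 − 10/5 = 8 dB.
A reduces 19.125 dB more.

A, by 19.125 dB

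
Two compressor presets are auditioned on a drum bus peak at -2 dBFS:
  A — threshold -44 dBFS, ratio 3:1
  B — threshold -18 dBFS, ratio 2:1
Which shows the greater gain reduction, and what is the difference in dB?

A: GR = 42 − 42/3 = 28 dB.
B: GR = 16 − 16/2 = 8 dB.
A reduces 20 dB more.

A, by 20 dB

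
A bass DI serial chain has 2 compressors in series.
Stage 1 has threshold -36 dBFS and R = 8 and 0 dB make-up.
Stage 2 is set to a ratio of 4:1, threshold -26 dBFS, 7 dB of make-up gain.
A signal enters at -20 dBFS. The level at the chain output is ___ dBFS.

Stage 1: 16 dB above -36 dBFS, reduced 8:1 to 2 dB above → -34 dBFS.
Stage 2: below threshold (-34 ≤ -26); passes unchanged; make-up brings it to -27 dBFS.

-27 dBFS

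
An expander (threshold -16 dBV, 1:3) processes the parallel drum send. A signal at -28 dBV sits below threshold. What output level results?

Undershoot = (-16) − (-28) = 12 dB.
At 1:3, that expands to 36 dB under threshold.
Output = -16 − 36 = -52 dBV.

-52 dBV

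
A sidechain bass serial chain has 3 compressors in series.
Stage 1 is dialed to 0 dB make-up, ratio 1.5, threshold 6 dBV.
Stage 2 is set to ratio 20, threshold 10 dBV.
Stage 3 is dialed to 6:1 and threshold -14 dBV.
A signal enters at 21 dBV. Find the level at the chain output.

-9.95 dBV

Stage 1: 15 dB above 6 dBV, reduced 1.5:1 to 10 dB above → 16 dBV.
Stage 2: 16 dBV is 6 dB over 10 dBV; at 20:1 that becomes 0.3 dB over, giving 10.3 dBV.
Stage 3: overshoot 24.3 dB → 24.3/6 = 4.05 dB → -9.95 dBV.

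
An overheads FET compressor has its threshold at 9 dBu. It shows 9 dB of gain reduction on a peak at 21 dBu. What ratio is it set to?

4:1

Input overshoot = 21 − 9 = 12 dB.
Output overshoot = 12 − 9 = 3 dB.
Ratio = input overshoot / output overshoot = 12 / 3 = 4.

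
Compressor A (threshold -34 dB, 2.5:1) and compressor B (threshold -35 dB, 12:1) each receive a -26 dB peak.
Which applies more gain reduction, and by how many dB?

B, by 3.45 dB

A: 8 dB over, compressed to 3.2 dB over, so 4.8 dB of GR.
B: 9 dB over, compressed to 0.75 dB over, so 8.25 dB of GR.
Difference: 3.45 dB in favour of B.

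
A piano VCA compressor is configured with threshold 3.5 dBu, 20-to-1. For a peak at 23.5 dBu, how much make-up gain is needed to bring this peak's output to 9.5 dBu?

5 dB

The peak compresses to 3.5 + 20/20 = 4.5 dBu.
To reach 9.5 dBu requires 9.5 − 4.5 = 5 dB of make-up.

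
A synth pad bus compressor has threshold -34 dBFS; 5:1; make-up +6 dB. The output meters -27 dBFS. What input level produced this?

-29 dBFS

Remove make-up: -27 − 6 = -33 dBFS.
The compressed level sits -33 − (-34) = 1 dB over threshold.
Input overshoot = R × output overshoot = 5 dB → input = -34 + 5 = -29 dBFS.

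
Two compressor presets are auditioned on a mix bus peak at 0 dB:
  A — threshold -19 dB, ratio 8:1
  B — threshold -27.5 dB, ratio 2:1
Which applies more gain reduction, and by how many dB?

A: overshoot 19 dB → output overshoot 2.375 dB → GR 16.625 dB.
B: overshoot 27.5 dB → output overshoot 13.75 dB → GR 13.75 dB.
A applies 2.875 dB more gain reduction.

A, by 2.875 dB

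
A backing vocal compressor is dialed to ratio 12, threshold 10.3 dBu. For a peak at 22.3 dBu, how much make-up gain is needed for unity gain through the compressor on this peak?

11 dB

Overshoot 12 dB → 12/12 = 1 dB after compression, so the compressed level is 10.3 + 1 = 11.3 dBu.
Make-up = target − compressed = 22.3 − 11.3 = 11 dB.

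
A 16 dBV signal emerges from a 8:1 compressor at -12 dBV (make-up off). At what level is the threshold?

Gain reduction = 16 − (-12) = 28 dB; output overshoot = GR / (R − 1) = 28 / 7 = 4 dB.
Threshold = output − output overshoot = -12 − 4 = -16 dBV.

-16 dBV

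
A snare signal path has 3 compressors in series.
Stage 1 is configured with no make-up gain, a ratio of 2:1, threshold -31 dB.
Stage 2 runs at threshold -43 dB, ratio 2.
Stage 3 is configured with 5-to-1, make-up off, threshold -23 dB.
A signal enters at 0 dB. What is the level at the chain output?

-29.25 dB

Stage 1: 31 dB above -31 dB, reduced 2:1 to 15.5 dB above → -15.5 dB.
Stage 2: overshoot 27.5 dB → 27.5/2 = 13.75 dB → -29.25 dB.
Stage 3: -29.25 dB ≤ -23 dB, so stage 3 doesn't engage; output -29.25 dB.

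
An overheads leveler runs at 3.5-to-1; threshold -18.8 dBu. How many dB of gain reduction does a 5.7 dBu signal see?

17.5 dB

5.7 dBu exceeds the threshold by 24.5 dB.
After 3.5:1 compression the overshoot becomes 24.5/3.5 = 7 dB.
GR = overshoot in − overshoot out = 24.5 − 7 = 17.5 dB.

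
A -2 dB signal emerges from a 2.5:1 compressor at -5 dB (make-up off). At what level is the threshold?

-7 dB

Input is 5 dB above T (since output overshoot × R = input overshoot: (-5 − T)·2.5 = -2 − T gives T = -7 dB).
Check: -7 + (-2 − (-7))/2.5 = -7 + 2 = -5 dB. ✓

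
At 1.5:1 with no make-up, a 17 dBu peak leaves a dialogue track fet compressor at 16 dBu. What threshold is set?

Let T be the threshold. Output overshoot = (input overshoot)/R, so 16 − T = (17 − T)/1.5.
1.5·(16 − T) = 17 − T → 0.5·T = 24 − 17 = 7.
T = 7/0.5 = 14 dBu.

14 dBu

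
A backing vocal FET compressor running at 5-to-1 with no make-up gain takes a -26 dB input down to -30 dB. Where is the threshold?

-31 dB

Let T be the threshold. Output overshoot = (input overshoot)/R, so -30 − T = (-26 − T)/5.
5·(-30 − T) = -26 − T → 4·T = -150 − (-26) = -124.
T = -124/4 = -31 dB.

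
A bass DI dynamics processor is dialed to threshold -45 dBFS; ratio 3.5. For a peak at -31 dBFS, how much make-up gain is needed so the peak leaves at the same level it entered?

Overshoot 14 dB → 14/3.5 = 4 dB after compression, so the compressed level is -45 + 4 = -41 dBFS.
Make-up = target − compressed = -31 − (-41) = 10 dB.

10 dB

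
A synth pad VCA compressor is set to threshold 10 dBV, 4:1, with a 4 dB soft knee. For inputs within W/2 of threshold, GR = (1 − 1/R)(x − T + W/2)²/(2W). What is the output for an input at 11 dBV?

x − T + W/2 = 11 − 10 + 2 = 3.
GR = (1 − 1/4) × 3² / 8 = 0.75 × 9 / 8 = 0.84375 dB.
Output = 11 − 0.84375 = 10.15625 dBV.

10.15625 dBV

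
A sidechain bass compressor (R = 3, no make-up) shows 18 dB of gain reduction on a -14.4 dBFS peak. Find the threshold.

-41.4 dBFS

Gain reduction = -14.4 − (-32.4) = 18 dB; output overshoot = GR / (R − 1) = 18 / 2 = 9 dB.
Threshold = output − output overshoot = -32.4 − 9 = -41.4 dBFS.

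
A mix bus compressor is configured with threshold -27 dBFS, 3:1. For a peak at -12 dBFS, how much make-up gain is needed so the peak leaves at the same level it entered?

10 dB

Overshoot 15 dB → 15/3 = 5 dB after compression, so the compressed level is -27 + 5 = -22 dBFS.
Make-up = target − compressed = -12 − (-22) = 10 dB.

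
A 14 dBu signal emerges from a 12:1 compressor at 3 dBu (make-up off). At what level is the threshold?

2 dBu

Gain reduction = 14 − 3 = 11 dB; output overshoot = GR / (R − 1) = 11 / 11 = 1 dB.
Threshold = output − output overshoot = 3 − 1 = 2 dBu.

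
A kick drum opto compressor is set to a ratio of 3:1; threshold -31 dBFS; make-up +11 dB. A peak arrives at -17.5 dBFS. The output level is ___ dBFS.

Overshoot: -17.5 − (-31) = 13.5 dB.
At 3:1 the overshoot is divided by 3, leaving 4.5 dB above threshold.
Output = -31 + 4.5 = -26.5 dBFS; make-up adds 11 dB, giving -15.5 dBFS.

-15.5 dBFS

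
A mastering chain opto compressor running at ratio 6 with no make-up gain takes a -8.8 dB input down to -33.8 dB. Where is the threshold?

-38.8 dB

Gain reduction = -8.8 − (-33.8) = 25 dB; output overshoot = GR / (R − 1) = 25 / 5 = 5 dB.
Threshold = output − output overshoot = -33.8 − 5 = -38.8 dB.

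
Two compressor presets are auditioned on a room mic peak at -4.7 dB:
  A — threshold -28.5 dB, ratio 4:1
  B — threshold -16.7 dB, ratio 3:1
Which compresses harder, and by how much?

A, by 9.85 dB

A: GR = 23.8 − 23.8/4 = 17.85 dB.
B: GR = 12 − 12/3 = 8 dB.
A applies 9.85 dB more gain reduction.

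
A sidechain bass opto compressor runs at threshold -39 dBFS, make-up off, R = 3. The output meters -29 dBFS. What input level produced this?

Post-compression overshoot = -29 − (-39) = 10 dB.
Input overshoot = R × output overshoot = 30 dB → input = -39 + 30 = -9 dBFS.

-9 dBFS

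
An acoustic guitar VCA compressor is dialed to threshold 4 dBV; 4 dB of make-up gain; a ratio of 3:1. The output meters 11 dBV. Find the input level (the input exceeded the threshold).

13 dBV

Stripping the +4 dB make-up gives 7 dBV at the gain stage.
Post-compression overshoot = 7 − 4 = 3 dB.
Before 3:1 compression the overshoot was 3 × 3 = 9 dB, so input = 4 + 9 = 13 dBV.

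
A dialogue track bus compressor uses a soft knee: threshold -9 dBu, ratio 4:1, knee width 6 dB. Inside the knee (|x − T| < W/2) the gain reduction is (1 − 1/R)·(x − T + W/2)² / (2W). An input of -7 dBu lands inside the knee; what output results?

x − T + W/2 = -7 − (-9) + 3 = 5.
GR = (1 − 1/4) × 5² / 12 = 0.75 × 25 / 12 = 1.5625 dB.
Output = -7 − 1.5625 = -8.5625 dBu.

-8.5625 dBu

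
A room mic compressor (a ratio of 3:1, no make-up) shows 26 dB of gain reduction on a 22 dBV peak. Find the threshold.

-17 dBV

Input is 39 dB above T (since output overshoot × R = input overshoot: (-4 − T)·3 = 22 − T gives T = -17 dBV).
Check: -17 + (22 − (-17))/3 = -17 + 13 = -4 dBV. ✓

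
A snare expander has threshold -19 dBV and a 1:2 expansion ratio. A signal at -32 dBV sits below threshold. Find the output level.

Below threshold, a 1:2 expander applies gain = (2−1)×(T − x) of attenuation.
(2−1) × 13 = 13 dB, so output = -32 − 13 = -45 dBV.

-45 dBV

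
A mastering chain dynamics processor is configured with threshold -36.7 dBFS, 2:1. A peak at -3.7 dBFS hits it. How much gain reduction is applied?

The signal is 33 dB above threshold.
At 2:1, output sits 33/2 = 16.5 dB above threshold.
GR = overshoot in − overshoot out = 33 − 16.5 = 16.5 dB.

16.5 dB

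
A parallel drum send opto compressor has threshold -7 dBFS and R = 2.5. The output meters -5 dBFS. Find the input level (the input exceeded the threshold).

That's 2 dB above the -7 dBFS threshold.
Input overshoot = R × output overshoot = 5 dB → input = -7 + 5 = -2 dBFS.

-2 dBFS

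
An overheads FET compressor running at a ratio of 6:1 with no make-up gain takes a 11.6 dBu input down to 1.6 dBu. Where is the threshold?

-0.4 dBu

Input is 12 dB above T (since output overshoot × R = input overshoot: (1.6 − T)·6 = 11.6 − T gives T = -0.4 dBu).
Check: -0.4 + (11.6 − (-0.4))/6 = -0.4 + 2 = 1.6 dBu. ✓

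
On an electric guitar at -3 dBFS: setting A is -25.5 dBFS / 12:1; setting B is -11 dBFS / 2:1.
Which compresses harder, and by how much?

A: GR = 22.5 − 22.5/12 = 20.625 dB.
B: GR = 8 − 8/2 = 4 dB.
A applies 16.625 dB more gain reduction.

A, by 16.625 dB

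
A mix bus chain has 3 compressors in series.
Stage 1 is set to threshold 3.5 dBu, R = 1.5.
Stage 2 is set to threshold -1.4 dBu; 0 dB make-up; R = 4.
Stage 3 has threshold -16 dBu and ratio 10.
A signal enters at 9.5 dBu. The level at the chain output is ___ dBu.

Stage 1: 9.5 dBu is 6 dB over 3.5 dBu; at 1.5:1 that becomes 4 dB over, giving 7.5 dBu.
Stage 2: 8.9 dB above -1.4 dBu, reduced 4:1 to 2.225 dB above → 0.825 dBu.
Stage 3: 0.825 dBu is 16.825 dB over -16 dBu; at 10:1 that becomes 1.6825 dB over, giving -14.3175 dBu.

-14.3175 dBu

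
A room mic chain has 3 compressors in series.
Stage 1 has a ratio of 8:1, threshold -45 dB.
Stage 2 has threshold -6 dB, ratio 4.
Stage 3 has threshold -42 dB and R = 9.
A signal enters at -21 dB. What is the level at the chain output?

Stage 1: 24 dB above -45 dB, reduced 8:1 to 3 dB above → -42 dB.
Stage 2: -42 dB ≤ -6 dB, so stage 2 doesn't engage; output -42 dB.
Stage 3: below threshold (-42 ≤ -42); passes unchanged; output -42 dB.

-42 dB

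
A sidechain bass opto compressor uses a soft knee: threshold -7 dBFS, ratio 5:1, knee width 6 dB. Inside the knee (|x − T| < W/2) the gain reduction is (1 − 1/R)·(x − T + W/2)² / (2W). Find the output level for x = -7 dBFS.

-7.6 dBFS

x − T + W/2 = -7 − (-7) + 3 = 3.
GR = (1 − 1/5) × 3² / 12 = 0.8 × 9 / 12 = 0.6 dB.
Output = -7 − 0.6 = -7.6 dBFS.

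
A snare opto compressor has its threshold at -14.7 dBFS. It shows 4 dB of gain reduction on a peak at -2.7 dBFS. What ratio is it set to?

1.5:1

Input overshoot = -2.7 − (-14.7) = 12 dB.
Output overshoot = 12 − 4 = 8 dB.
Ratio = input overshoot / output overshoot = 12 / 8 = 1.5.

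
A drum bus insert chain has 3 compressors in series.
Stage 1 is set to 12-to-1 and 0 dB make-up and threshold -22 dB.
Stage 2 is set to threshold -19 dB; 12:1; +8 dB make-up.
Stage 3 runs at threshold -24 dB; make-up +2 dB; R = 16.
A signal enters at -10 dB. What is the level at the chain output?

-21.3125 dB

Stage 1: 12 dB above -22 dB, reduced 12:1 to 1 dB above → -21 dB.
Stage 2: -21 dB is at or below the -19 dB threshold — no compression; make-up brings it to -13 dB.
Stage 3: -13 dB is 11 dB over -24 dB; at 16:1 that becomes 0.6875 dB over, giving -23.3125 dB; +2 dB make-up → -21.3125 dB.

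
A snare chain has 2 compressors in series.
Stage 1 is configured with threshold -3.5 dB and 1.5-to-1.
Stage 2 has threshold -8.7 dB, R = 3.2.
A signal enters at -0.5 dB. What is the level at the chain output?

Stage 1: -0.5 dB is 3 dB over -3.5 dB; at 1.5:1 that becomes 2 dB over, giving -1.5 dB.
Stage 2: 7.2 dB above -8.7 dB, reduced 3.2:1 to 2.25 dB above → -6.45 dB.

-6.45 dB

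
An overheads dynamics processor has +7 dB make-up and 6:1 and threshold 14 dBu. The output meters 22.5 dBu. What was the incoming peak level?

Stripping the +7 dB make-up gives 15.5 dBu at the gain stage.
That's 1.5 dB above the 14 dBu threshold.
Input overshoot = R × output overshoot = 9 dB → input = 14 + 9 = 23 dBu.

23 dBu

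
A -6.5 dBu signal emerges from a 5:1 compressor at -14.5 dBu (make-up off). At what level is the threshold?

Gain reduction = -6.5 − (-14.5) = 8 dB; output overshoot = GR / (R − 1) = 8 / 4 = 2 dB.
Threshold = output − output overshoot = -14.5 − 2 = -16.5 dBu.

-16.5 dBu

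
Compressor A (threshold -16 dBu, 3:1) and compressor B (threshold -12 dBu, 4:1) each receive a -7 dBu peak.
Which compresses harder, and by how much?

A: overshoot 9 dB → output overshoot 3 dB → GR 6 dB.
B: overshoot 5 dB → output overshoot 1.25 dB → GR 3.75 dB.
Difference: 2.25 dB in favour of A.

A, by 2.25 dB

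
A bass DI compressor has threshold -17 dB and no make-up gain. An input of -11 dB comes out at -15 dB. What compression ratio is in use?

3:1

Input overshoot = -11 − (-17) = 6 dB; output overshoot = -15 − (-17) = 2 dB.
Ratio = 6 / 2 = 3.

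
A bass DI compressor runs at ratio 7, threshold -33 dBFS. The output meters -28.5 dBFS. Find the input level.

Post-compression overshoot = -28.5 − (-33) = 4.5 dB.
Undo the ratio: input overshoot = 4.5 × 7 = 31.5 dB, giving input = -1.5 dBFS.

-1.5 dBFS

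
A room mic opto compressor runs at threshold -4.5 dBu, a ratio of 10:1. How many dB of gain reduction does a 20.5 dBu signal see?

22.5 dB

Overshoot = 20.5 − (-4.5) = 25 dB.
After 10:1 compression the overshoot becomes 25/10 = 2.5 dB.
So the signal is attenuated by 25 − 2.5 = 22.5 dB.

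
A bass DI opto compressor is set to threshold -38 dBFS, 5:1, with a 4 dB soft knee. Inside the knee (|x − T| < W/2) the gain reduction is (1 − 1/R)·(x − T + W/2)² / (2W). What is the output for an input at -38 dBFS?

-38.4 dBFS

x − T + W/2 = -38 − (-38) + 2 = 2.
GR = (1 − 1/5) × 2² / 8 = 0.8 × 4 / 8 = 0.4 dB.
Output = -38 − 0.4 = -38.4 dBFS.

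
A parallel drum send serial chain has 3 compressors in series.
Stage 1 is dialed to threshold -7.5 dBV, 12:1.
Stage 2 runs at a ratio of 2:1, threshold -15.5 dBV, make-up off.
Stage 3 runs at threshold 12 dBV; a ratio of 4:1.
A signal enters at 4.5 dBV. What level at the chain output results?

-11 dBV

Stage 1: 4.5 dBV is 12 dB over -7.5 dBV; at 12:1 that becomes 1 dB over, giving -6.5 dBV.
Stage 2: overshoot 9 dB → 9/2 = 4.5 dB → -11 dBV.
Stage 3: -11 dBV ≤ 12 dBV, so stage 3 doesn't engage; output -11 dBV.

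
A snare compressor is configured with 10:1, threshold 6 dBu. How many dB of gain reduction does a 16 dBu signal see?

The signal is 10 dB above threshold.
After 10:1 compression the overshoot becomes 10/10 = 1 dB.
So the signal is attenuated by 10 − 1 = 9 dB.

9 dB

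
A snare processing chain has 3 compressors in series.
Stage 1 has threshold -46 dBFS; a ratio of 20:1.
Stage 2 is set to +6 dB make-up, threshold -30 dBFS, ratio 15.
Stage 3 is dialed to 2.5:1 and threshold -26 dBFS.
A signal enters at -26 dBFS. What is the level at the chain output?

-39 dBFS

Stage 1: overshoot 20 dB → 20/20 = 1 dB → -45 dBFS.
Stage 2: below threshold (-45 ≤ -30); passes unchanged; make-up brings it to -39 dBFS.
Stage 3: -39 dBFS is at or below the -26 dBFS threshold — no compression; output -39 dBFS.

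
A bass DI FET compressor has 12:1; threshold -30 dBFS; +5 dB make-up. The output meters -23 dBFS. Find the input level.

-6 dBFS

Stripping the +5 dB make-up gives -28 dBFS at the gain stage.
That's 2 dB above the -30 dBFS threshold.
Input overshoot = R × output overshoot = 24 dB → input = -30 + 24 = -6 dBFS.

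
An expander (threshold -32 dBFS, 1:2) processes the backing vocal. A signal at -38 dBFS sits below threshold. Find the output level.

-44 dBFS

Below threshold, a 1:2 expander applies gain = (2−1)×(T − x) of attenuation.
(2−1) × 6 = 6 dB, so output = -38 − 6 = -44 dBFS.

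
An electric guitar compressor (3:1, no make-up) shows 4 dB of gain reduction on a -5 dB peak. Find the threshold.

Input is 6 dB above T (since output overshoot × R = input overshoot: (-9 − T)·3 = -5 − T gives T = -11 dB).
Check: -11 + (-5 − (-11))/3 = -11 + 2 = -9 dB. ✓

-11 dB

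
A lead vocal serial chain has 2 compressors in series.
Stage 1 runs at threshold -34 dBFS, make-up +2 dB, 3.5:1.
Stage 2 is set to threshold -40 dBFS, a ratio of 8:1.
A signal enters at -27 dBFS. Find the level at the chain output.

Stage 1: -27 dBFS is 7 dB over -34 dBFS; at 3.5:1 that becomes 2 dB over, giving -32 dBFS; +2 dB make-up → -30 dBFS.
Stage 2: overshoot 10 dB → 10/8 = 1.25 dB → -38.75 dBFS.

-38.75 dBFS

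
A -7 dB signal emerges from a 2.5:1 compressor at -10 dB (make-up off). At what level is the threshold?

Input is 5 dB above T (since output overshoot × R = input overshoot: (-10 − T)·2.5 = -7 − T gives T = -12 dB).
Check: -12 + (-7 − (-12))/2.5 = -12 + 2 = -10 dB. ✓

-12 dB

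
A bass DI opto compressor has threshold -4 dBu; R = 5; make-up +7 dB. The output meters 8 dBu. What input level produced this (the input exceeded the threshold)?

Remove make-up: 8 − 7 = 1 dBu.
That's 5 dB above the -4 dBu threshold.
Input overshoot = R × output overshoot = 25 dB → input = -4 + 25 = 21 dBu.

21 dBu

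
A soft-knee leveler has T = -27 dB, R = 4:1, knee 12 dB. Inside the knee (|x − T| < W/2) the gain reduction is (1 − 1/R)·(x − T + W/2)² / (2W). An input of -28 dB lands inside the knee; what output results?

-28.78125 dB

x − T + W/2 = -28 − (-27) + 6 = 5.
GR = (1 − 1/4) × 5² / 24 = 0.75 × 25 / 24 = 0.78125 dB.
Output = -28 − 0.78125 = -28.78125 dB.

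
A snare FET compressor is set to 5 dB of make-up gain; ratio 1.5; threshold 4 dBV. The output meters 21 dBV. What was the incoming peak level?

22 dBV

Before make-up, the level was 21 − 5 = 16 dBV.
Post-compression overshoot = 16 − 4 = 12 dB.
Input overshoot = R × output overshoot = 18 dB → input = 4 + 18 = 22 dBV.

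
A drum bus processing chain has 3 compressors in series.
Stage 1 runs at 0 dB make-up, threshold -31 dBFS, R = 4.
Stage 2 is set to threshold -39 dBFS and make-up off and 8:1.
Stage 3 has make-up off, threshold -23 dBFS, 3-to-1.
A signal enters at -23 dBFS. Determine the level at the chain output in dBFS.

Stage 1: -23 dBFS is 8 dB over -31 dBFS; at 4:1 that becomes 2 dB over, giving -29 dBFS.
Stage 2: 10 dB above -39 dBFS, reduced 8:1 to 1.25 dB above → -37.75 dBFS.
Stage 3: -37.75 dBFS ≤ -23 dBFS, so stage 3 doesn't engage; output -37.75 dBFS.

-37.75 dBFS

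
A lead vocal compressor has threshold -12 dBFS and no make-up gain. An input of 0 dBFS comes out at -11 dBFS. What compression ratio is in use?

Input overshoot = 0 − (-12) = 12 dB; output overshoot = -11 − (-12) = 1 dB.
Ratio = 12 / 1 = 12.

12:1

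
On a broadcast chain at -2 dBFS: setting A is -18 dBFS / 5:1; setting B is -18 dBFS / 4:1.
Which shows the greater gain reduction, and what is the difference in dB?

A: overshoot 16 dB → output overshoot 3.2 dB → GR 12.8 dB.
B: overshoot 16 dB → output overshoot 4 dB → GR 12 dB.
A reduces 0.8 dB more.

A, by 0.8 dB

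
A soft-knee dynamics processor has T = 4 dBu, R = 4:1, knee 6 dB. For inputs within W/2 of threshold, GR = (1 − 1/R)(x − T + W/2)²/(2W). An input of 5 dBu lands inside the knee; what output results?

4 dBu

x − T + W/2 = 5 − 4 + 3 = 4.
GR = (1 − 1/4) × 4² / 12 = 0.75 × 16 / 12 = 1 dB.
Output = 5 − 1 = 4 dBu.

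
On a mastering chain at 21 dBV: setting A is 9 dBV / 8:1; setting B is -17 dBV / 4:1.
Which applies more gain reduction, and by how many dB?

A: GR = 12 − 12/8 = 10.5 dB.
B: GR = 38 − 38/4 = 28.5 dB.
B applies 18 dB more gain reduction.

B, by 18 dB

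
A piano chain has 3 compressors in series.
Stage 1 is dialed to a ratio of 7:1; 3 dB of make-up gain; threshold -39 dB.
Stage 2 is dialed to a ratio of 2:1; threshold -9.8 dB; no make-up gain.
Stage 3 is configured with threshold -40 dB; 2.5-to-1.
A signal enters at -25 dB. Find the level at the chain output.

-37.6 dB

Stage 1: overshoot 14 dB → 14/7 = 2 dB → -37 dB; +3 dB make-up → -34 dB.
Stage 2: -34 dB ≤ -9.8 dB, so stage 2 doesn't engage; output -34 dB.
Stage 3: overshoot 6 dB → 6/2.5 = 2.4 dB → -37.6 dB.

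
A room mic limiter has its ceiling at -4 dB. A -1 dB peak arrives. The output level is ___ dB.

A brickwall limiter is an ∞:1 compressor: any input above the ceiling is clamped to -4 dB.

-4 dB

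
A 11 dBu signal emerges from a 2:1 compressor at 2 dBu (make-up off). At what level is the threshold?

-7 dBu

Let T be the threshold. Output overshoot = (input overshoot)/R, so 2 − T = (11 − T)/2.
2·(2 − T) = 11 − T → 1·T = 4 − 11 = -7.
T = -7/1 = -7 dBu.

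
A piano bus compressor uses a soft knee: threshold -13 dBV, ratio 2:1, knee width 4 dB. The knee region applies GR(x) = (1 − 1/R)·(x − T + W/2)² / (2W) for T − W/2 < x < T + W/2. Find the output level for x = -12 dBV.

x − T + W/2 = -12 − (-13) + 2 = 3.
GR = (1 − 1/2) × 3² / 8 = 0.5 × 9 / 8 = 0.5625 dB.
Output = -12 − 0.5625 = -12.5625 dBV.

-12.5625 dBV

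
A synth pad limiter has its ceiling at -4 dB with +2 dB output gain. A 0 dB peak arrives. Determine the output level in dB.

The limiter clamps the peak to its -4 dB ceiling.
Output gain then adds 2 dB: -4 + 2 = -2 dB.

-2 dB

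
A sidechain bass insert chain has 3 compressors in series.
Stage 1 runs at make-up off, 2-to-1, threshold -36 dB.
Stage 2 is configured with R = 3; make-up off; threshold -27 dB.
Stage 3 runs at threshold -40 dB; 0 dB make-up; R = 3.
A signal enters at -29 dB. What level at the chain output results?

-37.5 dB

Stage 1: -29 dB is 7 dB over -36 dB; at 2:1 that becomes 3.5 dB over, giving -32.5 dB.
Stage 2: -32.5 dB is at or below the -27 dB threshold — no compression; output -32.5 dB.
Stage 3: -32.5 dB is 7.5 dB over -40 dB; at 3:1 that becomes 2.5 dB over, giving -37.5 dB.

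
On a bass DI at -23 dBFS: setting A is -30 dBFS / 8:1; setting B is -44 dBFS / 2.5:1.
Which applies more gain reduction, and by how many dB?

A: overshoot 7 dB → output overshoot 0.875 dB → GR 6.125 dB.
B: overshoot 21 dB → output overshoot 8.4 dB → GR 12.6 dB.
B reduces 6.475 dB more.

B, by 6.475 dB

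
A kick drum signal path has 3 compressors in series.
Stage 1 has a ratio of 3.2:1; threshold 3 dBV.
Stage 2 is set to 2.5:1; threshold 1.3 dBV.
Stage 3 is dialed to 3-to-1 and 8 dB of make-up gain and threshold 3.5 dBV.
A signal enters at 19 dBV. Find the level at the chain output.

Stage 1: 16 dB above 3 dBV, reduced 3.2:1 to 5 dB above → 8 dBV.
Stage 2: 8 dBV is 6.7 dB over 1.3 dBV; at 2.5:1 that becomes 2.68 dB over, giving 3.98 dBV.
Stage 3: 3.98 dBV is 0.48 dB over 3.5 dBV; at 3:1 that becomes 0.16 dB over, giving 3.66 dBV; +8 dB make-up → 11.66 dBV.

11.66 dBV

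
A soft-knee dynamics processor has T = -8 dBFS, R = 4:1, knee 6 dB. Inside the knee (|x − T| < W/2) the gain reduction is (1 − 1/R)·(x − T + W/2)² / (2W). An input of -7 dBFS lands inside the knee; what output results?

-8 dBFS

x − T + W/2 = -7 − (-8) + 3 = 4.
GR = (1 − 1/4) × 4² / 12 = 0.75 × 16 / 12 = 1 dB.
Output = -7 − 1 = -8 dBFS.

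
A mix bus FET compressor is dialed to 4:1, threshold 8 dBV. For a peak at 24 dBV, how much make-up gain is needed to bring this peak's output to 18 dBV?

6 dB

Overshoot 16 dB → 16/4 = 4 dB after compression, so the compressed level is 8 + 4 = 12 dBV.
Make-up = target − compressed = 18 − 12 = 6 dB.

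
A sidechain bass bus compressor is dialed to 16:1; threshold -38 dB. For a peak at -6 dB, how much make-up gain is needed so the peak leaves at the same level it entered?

30 dB

The peak compresses to -38 + 32/16 = -36 dB.
To reach -6 dB requires -6 − (-36) = 30 dB of make-up.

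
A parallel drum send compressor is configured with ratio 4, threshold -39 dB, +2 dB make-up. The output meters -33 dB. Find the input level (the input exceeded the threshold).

-23 dB

Stripping the +2 dB make-up gives -35 dB at the gain stage.
Post-compression overshoot = -35 − (-39) = 4 dB.
Undo the ratio: input overshoot = 4 × 4 = 16 dB, giving input = -23 dB.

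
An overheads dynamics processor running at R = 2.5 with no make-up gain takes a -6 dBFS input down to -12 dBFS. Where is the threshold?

-16 dBFS

Let T be the threshold. Output overshoot = (input overshoot)/R, so -12 − T = (-6 − T)/2.5.
2.5·(-12 − T) = -6 − T → 1.5·T = -30 − (-6) = -24.
T = -24/1.5 = -16 dBFS.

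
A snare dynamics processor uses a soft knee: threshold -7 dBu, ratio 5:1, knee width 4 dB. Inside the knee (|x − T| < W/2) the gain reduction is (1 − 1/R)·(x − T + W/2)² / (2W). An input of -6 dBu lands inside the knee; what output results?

-6.9 dBu

x − T + W/2 = -6 − (-7) + 2 = 3.
GR = (1 − 1/5) × 3² / 8 = 0.8 × 9 / 8 = 0.9 dB.
Output = -6 − 0.9 = -6.9 dBu.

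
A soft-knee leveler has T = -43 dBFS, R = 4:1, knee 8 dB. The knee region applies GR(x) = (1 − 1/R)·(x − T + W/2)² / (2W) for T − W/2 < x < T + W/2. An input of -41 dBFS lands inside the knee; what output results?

-42.6875 dBFS

x − T + W/2 = -41 − (-43) + 4 = 6.
GR = (1 − 1/4) × 6² / 16 = 0.75 × 36 / 16 = 1.6875 dB.
Output = -41 − 1.6875 = -42.6875 dBFS.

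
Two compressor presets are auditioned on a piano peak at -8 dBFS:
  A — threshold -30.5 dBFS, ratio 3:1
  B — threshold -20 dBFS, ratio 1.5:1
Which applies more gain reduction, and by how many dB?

A: overshoot 22.5 dB → output overshoot 7.5 dB → GR 15 dB.
B: overshoot 12 dB → output overshoot 8 dB → GR 4 dB.
A applies 11 dB more gain reduction.

A, by 11 dB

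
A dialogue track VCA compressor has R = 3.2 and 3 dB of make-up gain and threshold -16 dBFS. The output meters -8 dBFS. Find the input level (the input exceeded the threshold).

0 dBFS

Before make-up, the level was -8 − 3 = -11 dBFS.
The compressed level sits -11 − (-16) = 5 dB over threshold.
Before 3.2:1 compression the overshoot was 5 × 3.2 = 16 dB, so input = -16 + 16 = 0 dBFS.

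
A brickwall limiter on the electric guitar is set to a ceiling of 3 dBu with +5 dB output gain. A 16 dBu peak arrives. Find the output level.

8 dBu

A brickwall limiter is an ∞:1 compressor: any input above the ceiling is clamped to 3 dBu.
Output gain then adds 5 dB: 3 + 5 = 8 dBu.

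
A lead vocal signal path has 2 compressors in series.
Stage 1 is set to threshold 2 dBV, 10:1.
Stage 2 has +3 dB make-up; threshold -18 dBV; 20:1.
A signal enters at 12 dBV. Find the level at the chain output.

Stage 1: 10 dB above 2 dBV, reduced 10:1 to 1 dB above → 3 dBV.
Stage 2: overshoot 21 dB → 21/20 = 1.05 dB → -16.95 dBV; +3 dB make-up → -13.95 dBV.

-13.95 dBV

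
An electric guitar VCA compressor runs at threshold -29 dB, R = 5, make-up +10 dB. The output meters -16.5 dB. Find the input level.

-16.5 dB

Remove make-up: -16.5 − 10 = -26.5 dB.
That's 2.5 dB above the -29 dB threshold.
Before 5:1 compression the overshoot was 2.5 × 5 = 12.5 dB, so input = -29 + 12.5 = -16.5 dB.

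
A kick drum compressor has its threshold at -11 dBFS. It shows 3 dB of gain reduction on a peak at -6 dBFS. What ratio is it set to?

2.5:1

Input overshoot = -6 − (-11) = 5 dB.
Output overshoot = 5 − 3 = 2 dB.
Ratio = input overshoot / output overshoot = 5 / 2 = 2.5.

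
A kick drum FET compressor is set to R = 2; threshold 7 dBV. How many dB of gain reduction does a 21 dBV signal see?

21 dBV exceeds the threshold by 14 dB.
A 2:1 ratio leaves 7 dB of that excess.
GR = overshoot in − overshoot out = 14 − 7 = 7 dB.

7 dB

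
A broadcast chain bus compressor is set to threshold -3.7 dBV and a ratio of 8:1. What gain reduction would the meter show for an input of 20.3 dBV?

21 dB

Overshoot = 20.3 − (-3.7) = 24 dB.
A 8:1 ratio leaves 3 dB of that excess.
GR = overshoot in − overshoot out = 24 − 3 = 21 dB.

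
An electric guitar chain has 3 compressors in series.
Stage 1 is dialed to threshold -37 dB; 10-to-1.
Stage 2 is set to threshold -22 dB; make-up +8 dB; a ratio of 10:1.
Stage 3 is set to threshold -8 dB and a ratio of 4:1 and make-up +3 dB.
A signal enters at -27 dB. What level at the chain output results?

-25 dB

Stage 1: overshoot 10 dB → 10/10 = 1 dB → -36 dB.
Stage 2: -36 dB ≤ -22 dB, so stage 2 doesn't engage; make-up brings it to -28 dB.
Stage 3: -28 dB ≤ -8 dB, so stage 3 doesn't engage; make-up brings it to -25 dB.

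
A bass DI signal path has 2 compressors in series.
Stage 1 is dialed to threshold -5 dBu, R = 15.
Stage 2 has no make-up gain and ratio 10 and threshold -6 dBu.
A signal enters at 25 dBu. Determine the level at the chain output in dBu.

Stage 1: 25 dBu is 30 dB over -5 dBu; at 15:1 that becomes 2 dB over, giving -3 dBu.
Stage 2: 3 dB above -6 dBu, reduced 10:1 to 0.3 dB above → -5.7 dBu.

-5.7 dBu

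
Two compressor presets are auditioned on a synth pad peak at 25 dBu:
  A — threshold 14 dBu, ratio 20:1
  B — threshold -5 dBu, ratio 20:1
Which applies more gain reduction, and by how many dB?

A: overshoot 11 dB → output overshoot 0.55 dB → GR 10.45 dB.
B: overshoot 30 dB → output overshoot 1.5 dB → GR 28.5 dB.
Difference: 18.05 dB in favour of B.

B, by 18.05 dB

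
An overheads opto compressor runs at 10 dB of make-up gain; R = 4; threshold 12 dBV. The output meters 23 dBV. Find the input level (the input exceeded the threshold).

Stripping the +10 dB make-up gives 13 dBV at the gain stage.
The compressed level sits 13 − 12 = 1 dB over threshold.
Input overshoot = R × output overshoot = 4 dB → input = 12 + 4 = 16 dBV.

16 dBV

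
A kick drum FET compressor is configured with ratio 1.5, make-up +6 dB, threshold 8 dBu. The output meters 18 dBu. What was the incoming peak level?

Stripping the +6 dB make-up gives 12 dBu at the gain stage.
Post-compression overshoot = 12 − 8 = 4 dB.
Before 1.5:1 compression the overshoot was 4 × 1.5 = 6 dB, so input = 8 + 6 = 14 dBu.

14 dBu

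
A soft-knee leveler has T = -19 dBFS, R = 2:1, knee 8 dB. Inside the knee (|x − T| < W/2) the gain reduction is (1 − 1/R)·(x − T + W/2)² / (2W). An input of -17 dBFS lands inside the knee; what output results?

x − T + W/2 = -17 − (-19) + 4 = 6.
GR = (1 − 1/2) × 6² / 16 = 0.5 × 36 / 16 = 1.125 dB.
Output = -17 − 1.125 = -18.125 dBFS.

-18.125 dBFS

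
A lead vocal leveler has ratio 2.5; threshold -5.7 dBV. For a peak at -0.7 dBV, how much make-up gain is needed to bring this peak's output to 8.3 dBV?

12 dB

The peak compresses to -5.7 + 5/2.5 = -3.7 dBV.
To reach 8.3 dBV requires 8.3 − (-3.7) = 12 dB of make-up.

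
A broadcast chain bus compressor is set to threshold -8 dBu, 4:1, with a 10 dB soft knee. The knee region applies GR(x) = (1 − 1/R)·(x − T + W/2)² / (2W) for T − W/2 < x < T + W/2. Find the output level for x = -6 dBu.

x − T + W/2 = -6 − (-8) + 5 = 7.
GR = (1 − 1/4) × 7² / 20 = 0.75 × 49 / 20 = 1.8375 dB.
Output = -6 − 1.8375 = -7.8375 dBu.

-7.8375 dBu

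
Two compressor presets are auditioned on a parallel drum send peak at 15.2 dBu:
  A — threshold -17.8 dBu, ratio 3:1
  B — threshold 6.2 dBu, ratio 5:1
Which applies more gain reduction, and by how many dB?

A, by 14.8 dB

A: 33 dB over, compressed to 11 dB over, so 22 dB of GR.
B: 9 dB over, compressed to 1.8 dB over, so 7.2 dB of GR.
A reduces 14.8 dB more.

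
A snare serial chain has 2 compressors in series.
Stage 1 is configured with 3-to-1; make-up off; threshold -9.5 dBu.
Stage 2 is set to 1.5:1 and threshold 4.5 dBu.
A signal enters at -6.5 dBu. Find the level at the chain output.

Stage 1: 3 dB above -9.5 dBu, reduced 3:1 to 1 dB above → -8.5 dBu.
Stage 2: -8.5 dBu is at or below the 4.5 dBu threshold — no compression; output -8.5 dBu.

-8.5 dBu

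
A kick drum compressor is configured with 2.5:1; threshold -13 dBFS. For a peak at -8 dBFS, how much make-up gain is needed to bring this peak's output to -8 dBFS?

Overshoot 5 dB → 5/2.5 = 2 dB after compression, so the compressed level is -13 + 2 = -11 dBFS.
Make-up = target − compressed = -8 − (-11) = 3 dB.

3 dB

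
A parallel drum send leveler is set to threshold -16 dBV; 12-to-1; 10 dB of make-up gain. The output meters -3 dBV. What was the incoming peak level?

20 dBV

Before make-up, the level was -3 − 10 = -13 dBV.
Post-compression overshoot = -13 − (-16) = 3 dB.
Input overshoot = R × output overshoot = 36 dB → input = -16 + 36 = 20 dBV.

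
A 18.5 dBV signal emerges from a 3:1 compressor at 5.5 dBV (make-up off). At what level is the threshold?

Gain reduction = 18.5 − 5.5 = 13 dB; output overshoot = GR / (R − 1) = 13 / 2 = 6.5 dB.
Threshold = output − output overshoot = 5.5 − 6.5 = -1 dBV.

-1 dBV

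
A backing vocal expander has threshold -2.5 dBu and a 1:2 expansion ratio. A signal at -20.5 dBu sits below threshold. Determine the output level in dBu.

-38.5 dBu

The input is 18 dB below the -2.5 dBu threshold.
A 1:2 expander multiplies undershoot by 2: 18 × 2 = 36 dB below threshold.
Output = -2.5 − 36 = -38.5 dBu.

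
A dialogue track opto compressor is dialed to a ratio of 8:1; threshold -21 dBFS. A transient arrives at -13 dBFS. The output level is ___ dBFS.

Overshoot: -13 − (-21) = 8 dB.
The 8 dB excess becomes 1 dB after 8:1 reduction.
That puts the output at -20 dBFS.

-20 dBFS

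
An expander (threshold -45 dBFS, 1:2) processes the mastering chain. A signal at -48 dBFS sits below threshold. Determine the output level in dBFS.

-51 dBFS

The input is 3 dB below the -45 dBFS threshold.
A 1:2 expander multiplies undershoot by 2: 3 × 2 = 6 dB below threshold.
Output = -45 − 6 = -51 dBFS.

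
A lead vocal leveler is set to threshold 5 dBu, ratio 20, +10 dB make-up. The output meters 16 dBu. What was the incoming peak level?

Remove make-up: 16 − 10 = 6 dBu.
That's 1 dB above the 5 dBu threshold.
Before 20:1 compression the overshoot was 1 × 20 = 20 dB, so input = 5 + 20 = 25 dBu.

25 dBu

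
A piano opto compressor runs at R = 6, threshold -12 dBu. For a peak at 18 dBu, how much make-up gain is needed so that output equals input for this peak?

Overshoot 30 dB → 30/6 = 5 dB after compression, so the compressed level is -12 + 5 = -7 dBu.
Make-up = target − compressed = 18 − (-7) = 25 dB.

25 dB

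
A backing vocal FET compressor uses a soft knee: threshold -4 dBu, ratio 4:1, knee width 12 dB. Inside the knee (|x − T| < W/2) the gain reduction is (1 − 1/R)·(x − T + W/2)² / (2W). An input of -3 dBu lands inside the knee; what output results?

-4.53125 dBu

x − T + W/2 = -3 − (-4) + 6 = 7.
GR = (1 − 1/4) × 7² / 24 = 0.75 × 49 / 24 = 1.53125 dB.
Output = -3 − 1.53125 = -4.53125 dBu.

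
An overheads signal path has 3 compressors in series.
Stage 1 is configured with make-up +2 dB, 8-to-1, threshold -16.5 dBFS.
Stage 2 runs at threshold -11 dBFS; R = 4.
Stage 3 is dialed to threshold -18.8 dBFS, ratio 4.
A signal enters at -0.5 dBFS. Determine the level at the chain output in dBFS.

-17.225 dBFS

Stage 1: overshoot 16 dB → 16/8 = 2 dB → -14.5 dBFS; +2 dB make-up → -12.5 dBFS.
Stage 2: below threshold (-12.5 ≤ -11); passes unchanged; output -12.5 dBFS.
Stage 3: 6.3 dB above -18.8 dBFS, reduced 4:1 to 1.575 dB above → -17.225 dBFS.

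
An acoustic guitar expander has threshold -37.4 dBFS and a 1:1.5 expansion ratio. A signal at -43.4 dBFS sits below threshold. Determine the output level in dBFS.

-46.4 dBFS

The input is 6 dB below the -37.4 dBFS threshold.
A 1:1.5 expander multiplies undershoot by 1.5: 6 × 1.5 = 9 dB below threshold.
Output = -37.4 − 9 = -46.4 dBFS.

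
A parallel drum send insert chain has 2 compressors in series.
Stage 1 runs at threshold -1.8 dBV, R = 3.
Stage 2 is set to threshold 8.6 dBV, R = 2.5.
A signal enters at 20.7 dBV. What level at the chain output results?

5.7 dBV

Stage 1: overshoot 22.5 dB → 22.5/3 = 7.5 dB → 5.7 dBV.
Stage 2: below threshold (5.7 ≤ 8.6); passes unchanged; output 5.7 dBV.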